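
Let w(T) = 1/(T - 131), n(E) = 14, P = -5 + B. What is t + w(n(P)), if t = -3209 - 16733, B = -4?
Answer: -2333215/117 ≈ -19942.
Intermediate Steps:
P = -9 (P = -5 - 4 = -9)
t = -19942
w(T) = 1/(-131 + T)
t + w(n(P)) = -19942 + 1/(-131 + 14) = -19942 + 1/(-117) = -19942 - 1/117 = -2333215/117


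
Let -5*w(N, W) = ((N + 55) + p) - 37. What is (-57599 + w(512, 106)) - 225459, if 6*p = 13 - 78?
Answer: -1698971/6 ≈ -2.8316e+5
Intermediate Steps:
p = -65/6 (p = (13 - 78)/6 = (1/6)*(-65) = -65/6 ≈ -10.833)
w(N, W) = -43/30 - N/5 (w(N, W) = -(((N + 55) - 65/6) - 37)/5 = -(((55 + N) - 65/6) - 37)/5 = -((265/6 + N) - 37)/5 = -(43/6 + N)/5 = -43/30 - N/5)
(-57599 + w(512, 106)) - 225459 = (-57599 + (-43/30 - 1/5*512)) - 225459 = (-57599 + (-43/30 - 512/5)) - 225459 = (-57599 - 623/6) - 225459 = -346217/6 - 225459 = -1698971/6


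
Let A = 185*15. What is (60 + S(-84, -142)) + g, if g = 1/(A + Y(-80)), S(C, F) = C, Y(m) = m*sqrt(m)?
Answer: -7884009/328505 + 64*I*sqrt(5)/1642525 ≈ -24.0 + 8.7127e-5*I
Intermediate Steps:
Y(m) = m**(3/2)
A = 2775
g = 1/(2775 - 320*I*sqrt(5)) (g = 1/(2775 + (-80)**(3/2)) = 1/(2775 - 320*I*sqrt(5)) ≈ 0.00033789 + 8.7127e-5*I)
(60 + S(-84, -142)) + g = (60 - 84) + (111/328505 + 64*I*sqrt(5)/1642525) = -24 + (111/328505 + 64*I*sqrt(5)/1642525) = -7884009/328505 + 64*I*sqrt(5)/1642525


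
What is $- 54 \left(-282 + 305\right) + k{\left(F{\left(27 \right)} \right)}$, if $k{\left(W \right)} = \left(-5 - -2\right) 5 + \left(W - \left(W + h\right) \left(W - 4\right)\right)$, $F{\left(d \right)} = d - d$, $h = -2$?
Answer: $-1265$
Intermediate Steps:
$F{\left(d \right)} = 0$
$k{\left(W \right)} = -15 + W - \left(-4 + W\right) \left(-2 + W\right)$ ($k{\left(W \right)} = \left(-5 - -2\right) 5 + \left(W - \left(W - 2\right) \left(W - 4\right)\right) = \left(-5 + 2\right) 5 + \left(W - \left(-2 + W\right) \left(-4 + W\right)\right) = \left(-3\right) 5 + \left(W - \left(-4 + W\right) \left(-2 + W\right)\right) = -15 + \left(W - \left(-4 + W\right) \left(-2 + W\right)\right) = -15 + W - \left(-4 + W\right) \left(-2 + W\right)$)
$- 54 \left(-282 + 305\right) + k{\left(F{\left(27 \right)} \right)} = - 54 \left(-282 + 305\right) - 23 = \left(-54\right) 23 - 23 = -1242 + \left(-23 + 0 + 0\right) = -1242 - 23 = -1265$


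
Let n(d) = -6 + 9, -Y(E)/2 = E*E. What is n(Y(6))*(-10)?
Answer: -30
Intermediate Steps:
Y(E) = -2*E**2 (Y(E) = -2*E*E = -2*E**2)
n(d) = 3
n(Y(6))*(-10) = 3*(-10) = -30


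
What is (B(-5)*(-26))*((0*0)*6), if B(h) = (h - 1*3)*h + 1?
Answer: 0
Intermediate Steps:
B(h) = 1 + h*(-3 + h) (B(h) = (h - 3)*h + 1 = (-3 + h)*h + 1 = h*(-3 + h) + 1 = 1 + h*(-3 + h))
(B(-5)*(-26))*((0*0)*6) = ((1 + (-5)² - 3*(-5))*(-26))*((0*0)*6) = ((1 + 25 + 15)*(-26))*(0*6) = (41*(-26))*0 = -1066*0 = 0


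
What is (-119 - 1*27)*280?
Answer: -40880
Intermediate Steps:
(-119 - 1*27)*280 = (-119 - 27)*280 = -146*280 = -40880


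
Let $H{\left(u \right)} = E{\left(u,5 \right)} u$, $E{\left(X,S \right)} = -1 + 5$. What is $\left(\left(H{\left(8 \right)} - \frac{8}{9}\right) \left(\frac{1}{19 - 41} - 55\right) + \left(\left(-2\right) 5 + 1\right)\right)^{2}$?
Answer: $\frac{29046725761}{9801} \approx 2.9636 \cdot 10^{6}$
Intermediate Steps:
$E{\left(X,S \right)} = 4$
$H{\left(u \right)} = 4 u$
$\left(\left(H{\left(8 \right)} - \frac{8}{9}\right) \left(\frac{1}{19 - 41} - 55\right) + \left(\left(-2\right) 5 + 1\right)\right)^{2} = \left(\left(4 \cdot 8 - \frac{8}{9}\right) \left(\frac{1}{19 - 41} - 55\right) + \left(\left(-2\right) 5 + 1\right)\right)^{2} = \left(\left(32 - \frac{8}{9}\right) \left(\frac{1}{-22} - 55\right) + \left(-10 + 1\right)\right)^{2} = \left(\left(32 - \frac{8}{9}\right) \left(- \frac{1}{22} - 55\right) - 9\right)^{2} = \left(\frac{280}{9} \left(- \frac{1211}{22}\right) - 9\right)^{2} = \left(- \frac{169540}{99} - 9\right)^{2} = \left(- \frac{170431}{99}\right)^{2} = \frac{29046725761}{9801}$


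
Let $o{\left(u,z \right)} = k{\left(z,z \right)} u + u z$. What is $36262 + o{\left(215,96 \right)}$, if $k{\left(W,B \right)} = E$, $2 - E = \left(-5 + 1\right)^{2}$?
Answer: $53892$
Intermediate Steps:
$E = -14$ ($E = 2 - \left(-5 + 1\right)^{2} = 2 - \left(-4\right)^{2} = 2 - 16 = -14$)
$k{\left(W,B \right)} = -14$
$o{\left(u,z \right)} = - 14 u + u z$
$36262 + o{\left(215,96 \right)} = 36262 + 215 \left(-14 + 96\right) = 36262 + 215 \cdot 82 = 36262 + 17630 = 53892$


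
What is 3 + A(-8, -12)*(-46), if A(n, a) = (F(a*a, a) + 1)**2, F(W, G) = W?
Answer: -967147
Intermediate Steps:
A(n, a) = (1 + a**2)**2 (A(n, a) = (a*a + 1)**2 = (a**2 + 1)**2 = (1 + a**2)**2)
3 + A(-8, -12)*(-46) = 3 + (1 + (-12)**2)**2*(-46) = 3 + (1 + 144)**2*(-46) = 3 + 145**2*(-46) = 3 + 21025*(-46) = 3 - 967150 = -967147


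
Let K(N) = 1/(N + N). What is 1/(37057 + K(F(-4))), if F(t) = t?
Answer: 8/296455 ≈ 2.6986e-5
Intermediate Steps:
K(N) = 1/(2*N)
1/(37057 + K(F(-4))) = 1/(37057 + (½)/(-4)) = 1/(37057 + (½)*(-¼)) = 1/(37057 - ⅛) = 1/(296455/8) = 8/296455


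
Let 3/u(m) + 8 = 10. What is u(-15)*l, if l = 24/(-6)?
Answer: -6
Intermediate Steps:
l = -4 (l = 24*(-⅙) = -4)
u(m) = 3/2 (u(m) = 3/(-8 + 10) = 3/2)
u(-15)*l = (3/2)*(-4) = -6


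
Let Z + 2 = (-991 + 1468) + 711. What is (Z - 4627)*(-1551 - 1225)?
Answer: 9552216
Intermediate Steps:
Z = 1186 (Z = -2 + ((-991 + 1468) + 711) = -2 + (477 + 711) = -2 + 1188 = 1186)
(Z - 4627)*(-1551 - 1225) = (1186 - 4627)*(-1551 - 1225) = -3441*(-2776) = 9552216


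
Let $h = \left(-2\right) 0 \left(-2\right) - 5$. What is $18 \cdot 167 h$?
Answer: $-15030$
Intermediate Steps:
$h = -5$ ($h = 0 \left(-2\right) - 5 = 0 - 5 = -5$)
$18 \cdot 167 h = 18 \cdot 167 \left(-5\right) = 3006 \left(-5\right) = -15030$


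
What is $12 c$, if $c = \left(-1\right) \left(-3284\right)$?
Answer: $39408$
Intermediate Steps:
$c = 3284$
$12 c = 12 \cdot 3284 = 39408$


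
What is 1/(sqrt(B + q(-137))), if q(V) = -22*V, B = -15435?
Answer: -I*sqrt(12421)/12421 ≈ -0.0089727*I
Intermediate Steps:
1/(sqrt(B + q(-137))) = 1/(sqrt(-15435 - 22*(-137))) = 1/(sqrt(-15435 + 3014)) = 1/(sqrt(-12421)) = 1/(I*sqrt(12421)) = -I*sqrt(12421)/12421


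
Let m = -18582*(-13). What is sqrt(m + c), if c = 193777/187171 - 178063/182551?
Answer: 28*sqrt(359720681058280788878235)/34168253221 ≈ 491.49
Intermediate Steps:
c = 2045955354/34168253221 (c = 193777*(1/187171) - 178063*1/182551 = 193777/187171 - 178063/182551 = 2045955354/34168253221 ≈ 0.059879)
m = 241566
sqrt(m + c) = sqrt(241566 + 2045955354/34168253221) = sqrt(8253890303539440/34168253221) = 28*sqrt(359720681058280788878235)/34168253221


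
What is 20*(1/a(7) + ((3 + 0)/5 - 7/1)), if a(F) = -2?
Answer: -138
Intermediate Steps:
20*(1/a(7) + ((3 + 0)/5 - 7/1)) = 20*(1/(-2) + ((3 + 0)/5 - 7/1)) = 20*(-½ + (3*(⅕) - 7*1)) = 20*(-½ + (⅗ - 7)) = 20*(-½ - 32/5) = 20*(-69/10) = -138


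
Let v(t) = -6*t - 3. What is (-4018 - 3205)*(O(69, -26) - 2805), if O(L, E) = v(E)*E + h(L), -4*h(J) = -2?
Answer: 97979995/2 ≈ 4.8990e+7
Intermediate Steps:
h(J) = 1/2 (h(J) = -1/4*(-2) = 1/2)
v(t) = -3 - 6*t
O(L, E) = 1/2 + E*(-3 - 6*E) (O(L, E) = (-3 - 6*E)*E + 1/2 = E*(-3 - 6*E) + 1/2 = 1/2 + E*(-3 - 6*E))
(-4018 - 3205)*(O(69, -26) - 2805) = (-4018 - 3205)*((1/2 - 3*(-26)*(1 + 2*(-26))) - 2805) = -7223*((1/2 - 3*(-26)*(1 - 52)) - 2805) = -7223*((1/2 - 3*(-26)*(-51)) - 2805) = -7223*((1/2 - 3978) - 2805) = -7223*(-7955/2 - 2805) = -7223*(-13565/2) = 97979995/2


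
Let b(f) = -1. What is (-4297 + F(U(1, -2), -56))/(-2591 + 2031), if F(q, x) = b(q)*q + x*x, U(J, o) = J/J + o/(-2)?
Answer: 1163/560 ≈ 2.0768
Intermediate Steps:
U(J, o) = 1 - o/2 (U(J, o) = 1 + o*(-½) = 1 - o/2)
F(q, x) = x² - q (F(q, x) = -q + x*x = -q + x² = x² - q)
(-4297 + F(U(1, -2), -56))/(-2591 + 2031) = (-4297 + ((-56)² - (1 - ½*(-2))))/(-2591 + 2031) = (-4297 + (3136 - (1 + 1)))/(-560) = (-4297 + (3136 - 1*2))*(-1/560) = (-4297 + (3136 - 2))*(-1/560) = (-4297 + 3134)*(-1/560) = -1163*(-1/560) = 1163/560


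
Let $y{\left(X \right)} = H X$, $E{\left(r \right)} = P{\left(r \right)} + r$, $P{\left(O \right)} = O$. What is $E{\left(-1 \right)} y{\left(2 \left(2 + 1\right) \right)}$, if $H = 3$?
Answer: $-36$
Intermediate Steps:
$E{\left(r \right)} = 2 r$ ($E{\left(r \right)} = r + r = 2 r$)
$y{\left(X \right)} = 3 X$
$E{\left(-1 \right)} y{\left(2 \left(2 + 1\right) \right)} = 2 \left(-1\right) 3 \cdot 2 \left(2 + 1\right) = - 2 \cdot 3 \cdot 2 \cdot 3 = - 2 \cdot 3 \cdot 6 = \left(-2\right) 18 = -36$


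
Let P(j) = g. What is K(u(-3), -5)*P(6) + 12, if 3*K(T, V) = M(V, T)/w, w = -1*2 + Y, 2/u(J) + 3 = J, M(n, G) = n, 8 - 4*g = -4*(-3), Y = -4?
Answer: 211/18 ≈ 11.722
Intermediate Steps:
g = -1 (g = 2 - (-1)*(-3) = 2 - ¼*12 = 2 - 3 = -1)
P(j) = -1
u(J) = 2/(-3 + J)
w = -6 (w = -1*2 - 4 = -2 - 4 = -6)
K(T, V) = -V/18 (K(T, V) = (V/(-6))/3 = (V*(-⅙))/3 = (-V/6)/3 = -V/18)
K(u(-3), -5)*P(6) + 12 = -1/18*(-5)*(-1) + 12 = (5/18)*(-1) + 12 = -5/18 + 12 = 211/18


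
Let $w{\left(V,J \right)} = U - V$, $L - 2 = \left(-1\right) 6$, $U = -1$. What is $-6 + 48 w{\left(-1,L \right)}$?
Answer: $-6$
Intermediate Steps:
$L = -4$ ($L = 2 - 6 = -4$)
$w{\left(V,J \right)} = -1 - V$
$-6 + 48 w{\left(-1,L \right)} = -6 + 48 \left(-1 - -1\right) = -6 + 48 \left(-1 + 1\right) = -6 + 48 \cdot 0 = -6 + 0 = -6$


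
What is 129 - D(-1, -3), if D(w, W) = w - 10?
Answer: 140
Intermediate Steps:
D(w, W) = -10 + w
129 - D(-1, -3) = 129 - (-10 - 1) = 129 - 1*(-11) = 129 + 11 = 140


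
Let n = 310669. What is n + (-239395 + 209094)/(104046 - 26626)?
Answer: 24051963679/77420 ≈ 3.1067e+5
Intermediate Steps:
n + (-239395 + 209094)/(104046 - 26626) = 310669 + (-239395 + 209094)/(104046 - 26626) = 310669 - 30301/77420 = 24051963679/77420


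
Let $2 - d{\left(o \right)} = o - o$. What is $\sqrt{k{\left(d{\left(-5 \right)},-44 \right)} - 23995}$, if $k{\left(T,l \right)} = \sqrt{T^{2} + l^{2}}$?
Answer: $\sqrt{-23995 + 2 \sqrt{485}} \approx 154.76 i$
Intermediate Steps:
$d{\left(o \right)} = 2$ ($d{\left(o \right)} = 2 - \left(o - o\right) = 2 - 0 = 2 + 0 = 2$)
$\sqrt{k{\left(d{\left(-5 \right)},-44 \right)} - 23995} = \sqrt{\sqrt{2^{2} + \left(-44\right)^{2}} - 23995} = \sqrt{\sqrt{4 + 1936} - 23995} = \sqrt{\sqrt{1940} - 23995} = \sqrt{2 \sqrt{485} - 23995} = \sqrt{-23995 + 2 \sqrt{485}}$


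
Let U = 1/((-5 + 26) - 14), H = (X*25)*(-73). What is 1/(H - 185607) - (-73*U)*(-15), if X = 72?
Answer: -347122672/2219049 ≈ -156.43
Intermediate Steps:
H = -131400 (H = (72*25)*(-73) = 1800*(-73) = -131400)
U = ⅐ (U = 1/(21 - 14) = 1/7 = ⅐ ≈ 0.14286)
1/(H - 185607) - (-73*U)*(-15) = 1/(-131400 - 185607) - (-73*⅐)*(-15) = 1/(-317007) - (-73)*(-15)/7 = -1/317007 - 1*1095/7 = -1/317007 - 1095/7 = -347122672/2219049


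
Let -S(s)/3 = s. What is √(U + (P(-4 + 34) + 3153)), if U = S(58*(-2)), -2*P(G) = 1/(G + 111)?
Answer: √278413242/282 ≈ 59.169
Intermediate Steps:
P(G) = -1/(2*(111 + G)) (P(G) = -1/(2*(G + 111)) = -1/(2*(111 + G)))
S(s) = -3*s
U = 348 (U = -174*(-2) = -3*(-116) = 348)
√(U + (P(-4 + 34) + 3153)) = √(348 + (-1/(222 + 2*(-4 + 34)) + 3153)) = √(348 + (-1/(222 + 2*30) + 3153)) = √(348 + (-1/(222 + 60) + 3153)) = √(348 + (-1/282 + 3153)) = √(348 + 889145/282) = √(987281/282) = √278413242/282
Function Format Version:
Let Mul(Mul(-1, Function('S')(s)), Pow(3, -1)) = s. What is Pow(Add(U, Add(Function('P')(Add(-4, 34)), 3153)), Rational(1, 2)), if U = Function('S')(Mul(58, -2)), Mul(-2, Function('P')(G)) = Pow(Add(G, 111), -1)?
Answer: Mul(Rational(1, 282), Pow(278413242, Rational(1, 2))) ≈ 59.169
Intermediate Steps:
Function('P')(G) = Mul(Rational(-1, 2), Pow(Add(111, G), -1)) (Function('P')(G) = Mul(Rational(-1, 2), Pow(Add(G, 111), -1)) = Mul(Rational(-1, 2), Pow(Add(111, G), -1)))
Function('S')(s) = Mul(-3, s)
U = 348 (U = Mul(-3, Mul(58, -2)) = Mul(-3, -116) = 348)
Pow(Add(U, Add(Function('P')(Add(-4, 34)), 3153)), Rational(1, 2)) = Pow(Add(348, Add(Mul(-1, Pow(Add(222, Mul(2, Add(-4, 34))), -1)), 3153)), Rational(1, 2)) = Pow(Add(348, Add(Mul(-1, Pow(Add(222, Mul(2, 30)), -1)), 3153)), Rational(1, 2)) = Pow(Add(348, Add(Mul(-1, Pow(Add(222, 60), -1)), 3153)), Rational(1, 2)) = Pow(Add(348, Add(Mul(-1, Pow(282, -1)), 3153)), Rational(1, 2)) = Pow(Add(348, Add(Mul(-1, Rational(1, 282)), 3153)), Rational(1, 2)) = Pow(Add(348, Add(Rational(-1, 282), 3153)), Rational(1, 2)) = Pow(Add(348, Rational(889145, 282)), Rational(1, 2)) = Pow(Rational(987281, 282), Rational(1, 2)) = Mul(Rational(1, 282), Pow(278413242, Rational(1, 2)))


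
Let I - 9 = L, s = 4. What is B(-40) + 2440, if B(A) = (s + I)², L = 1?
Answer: 2636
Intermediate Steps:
I = 10 (I = 9 + 1 = 10)
B(A) = 196 (B(A) = (4 + 10)² = 14² = 196)
B(-40) + 2440 = 196 + 2440 = 2636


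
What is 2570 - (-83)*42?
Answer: 6056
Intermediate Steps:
2570 - (-83)*42 = 2570 - 1*(-3486) = 2570 + 3486 = 6056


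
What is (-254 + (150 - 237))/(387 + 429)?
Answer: -341/816 ≈ -0.41789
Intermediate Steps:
(-254 + (150 - 237))/(387 + 429) = (-254 - 87)/816 = -341*1/816 = -341/816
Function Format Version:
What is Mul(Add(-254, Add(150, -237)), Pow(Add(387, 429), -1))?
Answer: Rational(-341, 816) ≈ -0.41789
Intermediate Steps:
Mul(Add(-254, Add(150, -237)), Pow(Add(387, 429), -1)) = Mul(Add(-254, -87), Pow(816, -1)) = Mul(-341, Rational(1, 816)) = Rational(-341, 816)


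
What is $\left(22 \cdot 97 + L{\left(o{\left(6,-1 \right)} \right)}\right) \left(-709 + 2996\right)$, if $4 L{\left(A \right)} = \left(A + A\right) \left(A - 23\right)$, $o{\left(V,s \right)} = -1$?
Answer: $4907902$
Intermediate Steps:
$L{\left(A \right)} = \frac{A \left(-23 + A\right)}{2}$ ($L{\left(A \right)} = \frac{\left(A + A\right) \left(A - 23\right)}{4} = \frac{2 A \left(-23 + A\right)}{4} = \frac{A \left(-23 + A\right)}{2}$)
$\left(22 \cdot 97 + L{\left(o{\left(6,-1 \right)} \right)}\right) \left(-709 + 2996\right) = \left(22 \cdot 97 + \frac{1}{2} \left(-1\right) \left(-23 - 1\right)\right) \left(-709 + 2996\right) = \left(2134 + \frac{1}{2} \left(-1\right) \left(-24\right)\right) 2287 = \left(2134 + 12\right) 2287 = 2146 \cdot 2287 = 4907902$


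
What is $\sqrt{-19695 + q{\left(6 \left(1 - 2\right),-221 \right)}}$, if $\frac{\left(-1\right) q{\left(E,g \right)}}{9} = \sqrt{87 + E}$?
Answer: $8 i \sqrt{309} \approx 140.63 i$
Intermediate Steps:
$q{\left(E,g \right)} = - 9 \sqrt{87 + E}$
$\sqrt{-19695 + q{\left(6 \left(1 - 2\right),-221 \right)}} = \sqrt{-19695 - 9 \sqrt{87 + 6 \left(1 - 2\right)}} = \sqrt{-19695 - 9 \sqrt{87 + 6 \left(-1\right)}} = \sqrt{-19695 - 9 \sqrt{87 - 6}} = \sqrt{-19695 - 9 \sqrt{81}} = \sqrt{-19695 - 81} = \sqrt{-19776} = 8 i \sqrt{309}$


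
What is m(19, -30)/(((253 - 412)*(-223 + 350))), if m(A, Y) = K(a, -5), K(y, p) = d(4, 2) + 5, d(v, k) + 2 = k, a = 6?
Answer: -5/20193 ≈ -0.00024761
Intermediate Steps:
d(v, k) = -2 + k
K(y, p) = 5 (K(y, p) = (-2 + 2) + 5 = 0 + 5 = 5)
m(A, Y) = 5
m(19, -30)/(((253 - 412)*(-223 + 350))) = 5/(((253 - 412)*(-223 + 350))) = 5/((-159*127)) = 5/(-20193) = 5*(-1/20193) = -5/20193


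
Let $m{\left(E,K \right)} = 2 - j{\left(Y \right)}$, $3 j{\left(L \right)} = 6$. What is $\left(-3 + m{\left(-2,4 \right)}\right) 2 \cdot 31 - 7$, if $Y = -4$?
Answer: $-193$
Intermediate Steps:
$j{\left(L \right)} = 2$ ($j{\left(L \right)} = \frac{1}{3} \cdot 6 = 2$)
$m{\left(E,K \right)} = 0$ ($m{\left(E,K \right)} = 2 - 2 = 0$)
$\left(-3 + m{\left(-2,4 \right)}\right) 2 \cdot 31 - 7 = \left(-3 + 0\right) 2 \cdot 31 - 7 = \left(-3\right) 2 \cdot 31 - 7 = \left(-6\right) 31 - 7 = -186 - 7 = -193$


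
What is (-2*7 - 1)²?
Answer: 225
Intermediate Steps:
(-2*7 - 1)² = (-14 - 1)² = (-15)² = 225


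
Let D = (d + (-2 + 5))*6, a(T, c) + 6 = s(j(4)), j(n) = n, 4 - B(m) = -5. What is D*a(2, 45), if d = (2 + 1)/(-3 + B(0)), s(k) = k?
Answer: -42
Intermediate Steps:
B(m) = 9 (B(m) = 4 - 1*(-5) = 4 + 5 = 9)
d = ½ (d = (2 + 1)/(-3 + 9) = 3/6 = 3*(⅙) = ½ ≈ 0.50000)
a(T, c) = -2 (a(T, c) = -6 + 4 = -2)
D = 21 (D = (½ + (-2 + 5))*6 = (½ + 3)*6 = (7/2)*6 = 21)
D*a(2, 45) = 21*(-2) = -42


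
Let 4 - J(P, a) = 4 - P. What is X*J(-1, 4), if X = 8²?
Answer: -64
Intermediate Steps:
J(P, a) = P (J(P, a) = 4 - (4 - P) = 4 + (-4 + P) = P)
X = 64
X*J(-1, 4) = 64*(-1) = -64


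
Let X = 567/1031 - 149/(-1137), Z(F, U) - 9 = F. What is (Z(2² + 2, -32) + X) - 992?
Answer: -1144487021/1172247 ≈ -976.32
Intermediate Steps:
Z(F, U) = 9 + F
X = 798298/1172247 (X = 567*(1/1031) - 149*(-1/1137) = 567/1031 + 149/1137 = 798298/1172247 ≈ 0.68100)
(Z(2² + 2, -32) + X) - 992 = ((9 + (2² + 2)) + 798298/1172247) - 992 = ((9 + (4 + 2)) + 798298/1172247) - 992 = ((9 + 6) + 798298/1172247) - 992 = (15 + 798298/1172247) - 992 = 18382003/1172247 - 992 = -1144487021/1172247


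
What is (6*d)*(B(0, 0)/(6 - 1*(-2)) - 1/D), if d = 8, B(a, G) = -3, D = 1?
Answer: -66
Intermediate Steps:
(6*d)*(B(0, 0)/(6 - 1*(-2)) - 1/D) = (6*8)*(-3/(6 - 1*(-2)) - 1/1) = 48*(-3/(6 + 2) - 1*1) = 48*(-3/8 - 1) = 48*(-11/8) = -66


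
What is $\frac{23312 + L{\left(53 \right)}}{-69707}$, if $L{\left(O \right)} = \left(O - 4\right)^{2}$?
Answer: $- \frac{25713}{69707} \approx -0.36887$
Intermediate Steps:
$L{\left(O \right)} = \left(-4 + O\right)^{2}$ ($L{\left(O \right)} = \left(O - 4\right)^{2} = \left(-4 + O\right)^{2}$)
$\frac{23312 + L{\left(53 \right)}}{-69707} = \frac{23312 + \left(-4 + 53\right)^{2}}{-69707} = \left(23312 + 49^{2}\right) \left(- \frac{1}{69707}\right) = \left(23312 + 2401\right) \left(- \frac{1}{69707}\right) = 25713 \left(- \frac{1}{69707}\right) = - \frac{25713}{69707}$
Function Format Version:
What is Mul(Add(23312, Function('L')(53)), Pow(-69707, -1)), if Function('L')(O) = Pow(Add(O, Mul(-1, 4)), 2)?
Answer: Rational(-25713, 69707) ≈ -0.36887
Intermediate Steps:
Function('L')(O) = Pow(Add(-4, O), 2) (Function('L')(O) = Pow(Add(O, -4), 2) = Pow(Add(-4, O), 2))
Mul(Add(23312, Function('L')(53)), Pow(-69707, -1)) = Mul(Add(23312, Pow(Add(-4, 53), 2)), Pow(-69707, -1)) = Mul(Add(23312, Pow(49, 2)), Rational(-1, 69707)) = Mul(Add(23312, 2401), Rational(-1, 69707)) = Mul(25713, Rational(-1, 69707)) = Rational(-25713, 69707)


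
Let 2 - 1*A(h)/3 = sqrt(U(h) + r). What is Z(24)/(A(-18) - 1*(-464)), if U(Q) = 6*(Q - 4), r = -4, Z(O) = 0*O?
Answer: 0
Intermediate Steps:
Z(O) = 0
U(Q) = -24 + 6*Q (U(Q) = 6*(-4 + Q) = -24 + 6*Q)
A(h) = 6 - 3*sqrt(-28 + 6*h) (A(h) = 6 - 3*sqrt((-24 + 6*h) - 4) = 6 - 3*sqrt(-28 + 6*h))
Z(24)/(A(-18) - 1*(-464)) = 0/((6 - 3*sqrt(-28 + 6*(-18))) - 1*(-464)) = 0/((6 - 3*sqrt(-28 - 108)) + 464) = 0/((6 - 6*I*sqrt(34)) + 464) = 0/(470 - 6*I*sqrt(34)) = 0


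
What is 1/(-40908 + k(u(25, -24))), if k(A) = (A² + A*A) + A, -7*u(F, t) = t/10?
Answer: -1225/50111592 ≈ -2.4445e-5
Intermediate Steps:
u(F, t) = -t/70 (u(F, t) = -t/(7*10) = -t/70)
k(A) = A + 2*A² (k(A) = (A² + A²) + A = 2*A² + A = A + 2*A²)
1/(-40908 + k(u(25, -24))) = 1/(-40908 + (-1/70*(-24))*(1 + 2*(-1/70*(-24)))) = 1/(-40908 + 12*(1 + 2*(12/35))/35) = 1/(-40908 + 12*(1 + 24/35)/35) = 1/(-40908 + (12/35)*(59/35)) = 1/(-40908 + 708/1225) = 1/(-50111592/1225) = -1225/50111592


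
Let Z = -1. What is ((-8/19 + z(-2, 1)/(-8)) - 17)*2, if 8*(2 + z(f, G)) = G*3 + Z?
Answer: -10459/304 ≈ -34.405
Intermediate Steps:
z(f, G) = -17/8 + 3*G/8 (z(f, G) = -2 + (G*3 - 1)/8 = -2 + (3*G - 1)/8 = -2 + (-1 + 3*G)/8 = -2 + (-⅛ + 3*G/8) = -17/8 + 3*G/8)
((-8/19 + z(-2, 1)/(-8)) - 17)*2 = ((-8/19 + (-17/8 + (3/8)*1)/(-8)) - 17)*2 = ((-8*1/19 + (-17/8 + 3/8)*(-⅛)) - 17)*2 = ((-8/19 - 7/4*(-⅛)) - 17)*2 = ((-8/19 + 7/32) - 17)*2 = (-123/608 - 17)*2 = -10459/608*2 = -10459/304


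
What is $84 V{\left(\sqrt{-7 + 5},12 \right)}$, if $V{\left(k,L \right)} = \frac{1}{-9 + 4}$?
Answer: $- \frac{84}{5} \approx -16.8$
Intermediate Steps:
$V{\left(k,L \right)} = - \frac{1}{5}$ ($V{\left(k,L \right)} = \frac{1}{-5} = - \frac{1}{5}$)
$84 V{\left(\sqrt{-7 + 5},12 \right)} = 84 \left(- \frac{1}{5}\right) = - \frac{84}{5}$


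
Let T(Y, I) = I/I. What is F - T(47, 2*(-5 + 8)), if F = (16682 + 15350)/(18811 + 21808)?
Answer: -8587/40619 ≈ -0.21140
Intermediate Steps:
T(Y, I) = 1
F = 32032/40619 ≈ 0.78860
F - T(47, 2*(-5 + 8)) = 32032/40619 - 1*1 = 32032/40619 - 1 = -8587/40619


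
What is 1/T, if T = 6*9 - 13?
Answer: 1/41 ≈ 0.024390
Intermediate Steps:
T = 41 (T = 54 - 13 = 41)
1/T = 1/41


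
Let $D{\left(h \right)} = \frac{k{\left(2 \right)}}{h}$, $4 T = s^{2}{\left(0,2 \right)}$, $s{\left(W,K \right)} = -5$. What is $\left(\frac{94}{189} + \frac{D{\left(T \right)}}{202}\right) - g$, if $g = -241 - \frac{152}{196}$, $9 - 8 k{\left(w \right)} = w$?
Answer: $\frac{3237331961}{13362300} \approx 242.27$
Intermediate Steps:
$T = \frac{25}{4}$ ($T = \frac{\left(-5\right)^{2}}{4} = \frac{1}{4} \cdot 25 = \frac{25}{4} \approx 6.25$)
$k{\left(w \right)} = \frac{9}{8} - \frac{w}{8}$
$D{\left(h \right)} = \frac{7}{8 h}$ ($D{\left(h \right)} = \frac{\frac{9}{8} - \frac{1}{4}}{h} = \frac{7}{8 h}$)
$g = - \frac{11847}{49}$ ($g = -241 - \frac{38}{49} = - \frac{11847}{49} \approx -241.78$)
$\left(\frac{94}{189} + \frac{D{\left(T \right)}}{202}\right) - g = \left(\frac{94}{189} + \frac{\frac{7}{8} \frac{1}{\frac{25}{4}}}{202}\right) - - \frac{11847}{49} = \left(94 \cdot \frac{1}{189} + \frac{7}{8} \cdot \frac{4}{25} \cdot \frac{1}{202}\right) + \frac{11847}{49} = \left(\frac{94}{189} + \frac{7}{50} \cdot \frac{1}{202}\right) + \frac{11847}{49} = \left(\frac{94}{189} + \frac{7}{10100}\right) + \frac{11847}{49} = \frac{950723}{1908900} + \frac{11847}{49} = \frac{3237331961}{13362300}$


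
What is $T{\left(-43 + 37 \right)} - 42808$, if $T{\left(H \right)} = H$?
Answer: $-42814$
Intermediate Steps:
$T{\left(-43 + 37 \right)} - 42808 = \left(-43 + 37\right) - 42808 = -6 - 42808 = -42814$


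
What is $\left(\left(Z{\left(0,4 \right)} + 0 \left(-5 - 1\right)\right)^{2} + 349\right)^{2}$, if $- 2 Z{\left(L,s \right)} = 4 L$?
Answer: $121801$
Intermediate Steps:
$Z{\left(L,s \right)} = - 2 L$ ($Z{\left(L,s \right)} = - \frac{4 L}{2} = - 2 L$)
$\left(\left(Z{\left(0,4 \right)} + 0 \left(-5 - 1\right)\right)^{2} + 349\right)^{2} = \left(\left(\left(-2\right) 0 + 0 \left(-5 - 1\right)\right)^{2} + 349\right)^{2} = \left(\left(0 + 0 \left(-5 - 1\right)\right)^{2} + 349\right)^{2} = \left(\left(0 + 0 \left(-6\right)\right)^{2} + 349\right)^{2} = \left(\left(0 + 0\right)^{2} + 349\right)^{2} = \left(0^{2} + 349\right)^{2} = \left(0 + 349\right)^{2} = 349^{2} = 121801$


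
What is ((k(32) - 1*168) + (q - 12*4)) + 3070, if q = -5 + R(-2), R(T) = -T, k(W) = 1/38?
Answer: 108339/38 ≈ 2851.0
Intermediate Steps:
k(W) = 1/38
q = -3 (q = -5 - 1*(-2) = -5 + 2 = -3)
((k(32) - 1*168) + (q - 12*4)) + 3070 = ((1/38 - 1*168) + (-3 - 12*4)) + 3070 = ((1/38 - 168) + (-3 - 48)) + 3070 = (-6383/38 - 51) + 3070 = -8321/38 + 3070 = 108339/38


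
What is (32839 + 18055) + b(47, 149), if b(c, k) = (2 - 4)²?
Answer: 50898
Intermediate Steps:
b(c, k) = 4 (b(c, k) = (-2)² = 4)
(32839 + 18055) + b(47, 149) = (32839 + 18055) + 4 = 50894 + 4 = 50898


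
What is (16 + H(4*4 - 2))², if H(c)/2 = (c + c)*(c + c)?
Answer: 2509056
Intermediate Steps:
H(c) = 8*c² (H(c) = 2*((c + c)*(c + c)) = 2*((2*c)*(2*c)) = 2*(4*c²) = 8*c²)
(16 + H(4*4 - 2))² = (16 + 8*(4*4 - 2)²)² = (16 + 8*(16 - 2)²)² = (16 + 8*14²)² = (16 + 8*196)² = (16 + 1568)² = 1584² = 2509056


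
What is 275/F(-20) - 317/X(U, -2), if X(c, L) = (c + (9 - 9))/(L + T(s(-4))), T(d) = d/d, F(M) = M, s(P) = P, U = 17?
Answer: 333/68 ≈ 4.8971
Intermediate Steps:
T(d) = 1
X(c, L) = c/(1 + L) (X(c, L) = (c + (9 - 9))/(L + 1) = (c + 0)/(1 + L) = c/(1 + L))
275/F(-20) - 317/X(U, -2) = 275/(-20) - 317/(17/(1 - 2)) = 275*(-1/20) - 317/(17/(-1)) = -55/4 - 317/(17*(-1)) = -55/4 - 317/(-17) = -55/4 - 317*(-1/17) = -55/4 + 317/17 = 333/68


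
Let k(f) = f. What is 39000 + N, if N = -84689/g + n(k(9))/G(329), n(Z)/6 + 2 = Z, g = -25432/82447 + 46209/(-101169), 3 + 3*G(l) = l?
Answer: 51906070496580618/346794639751 ≈ 1.4967e+5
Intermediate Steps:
G(l) = -1 + l/3
g = -2127574477/2780360181 (g = -25432*1/82447 + 46209*(-1/101169) = -25432/82447 - 15403/33723 = -2127574477/2780360181 ≈ -0.76521)
n(Z) = -12 + 6*Z
N = 38381079546291618/346794639751 (N = -84689/(-2127574477/2780360181) + (-12 + 6*9)/(-1 + (⅓)*329) = -84689*(-2780360181/2127574477) + (-12 + 54)/(-1 + 329/3) = 235465923368709/2127574477 + 42/(326/3) = 235465923368709/2127574477 + 42*(3/326) = 235465923368709/2127574477 + 63/163 = 38381079546291618/346794639751 ≈ 1.1067e+5)
39000 + N = 39000 + 38381079546291618/346794639751 = 51906070496580618/346794639751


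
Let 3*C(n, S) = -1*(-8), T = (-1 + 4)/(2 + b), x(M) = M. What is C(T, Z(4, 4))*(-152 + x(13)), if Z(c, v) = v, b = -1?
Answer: -1112/3 ≈ -370.67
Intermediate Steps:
T = 3 (T = (-1 + 4)/(2 - 1) = 3/1 = 3*1 = 3)
C(n, S) = 8/3 (C(n, S) = (-1*(-8))/3 = (⅓)*8 = 8/3)
C(T, Z(4, 4))*(-152 + x(13)) = 8*(-152 + 13)/3 = (8/3)*(-139) = -1112/3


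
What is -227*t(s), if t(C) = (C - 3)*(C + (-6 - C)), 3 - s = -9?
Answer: 12258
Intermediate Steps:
s = 12 (s = 3 - 1*(-9) = 3 + 9 = 12)
t(C) = 18 - 6*C (t(C) = (-3 + C)*(-6) = 18 - 6*C)
-227*t(s) = -227*(18 - 6*12) = -227*(18 - 72) = -227*(-54) = 12258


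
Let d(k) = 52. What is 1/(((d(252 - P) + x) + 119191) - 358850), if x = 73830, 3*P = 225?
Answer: -1/165777 ≈ -6.0322e-6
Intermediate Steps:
P = 75 (P = (⅓)*225 = 75)
1/(((d(252 - P) + x) + 119191) - 358850) = 1/(((52 + 73830) + 119191) - 358850) = 1/((73882 + 119191) - 358850) = 1/(193073 - 358850) = 1/(-165777) = -1/165777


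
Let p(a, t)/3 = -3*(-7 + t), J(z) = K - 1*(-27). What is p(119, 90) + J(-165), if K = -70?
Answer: -790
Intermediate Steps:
J(z) = -43 (J(z) = -70 - 1*(-27) = -70 + 27 = -43)
p(a, t) = 63 - 9*t (p(a, t) = 3*(-3*(-7 + t)) = 3*(21 - 3*t) = 63 - 9*t)
p(119, 90) + J(-165) = (63 - 9*90) - 43 = (63 - 810) - 43 = -747 - 43 = -790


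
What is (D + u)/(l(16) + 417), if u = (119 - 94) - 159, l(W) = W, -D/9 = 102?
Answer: -1052/433 ≈ -2.4296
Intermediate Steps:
D = -918 (D = -9*102 = -918)
u = -134 (u = 25 - 159 = -134)
(D + u)/(l(16) + 417) = (-918 - 134)/(16 + 417) = -1052/433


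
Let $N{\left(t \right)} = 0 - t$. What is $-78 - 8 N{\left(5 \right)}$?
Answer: $-38$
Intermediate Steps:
$N{\left(t \right)} = - t$
$-78 - 8 N{\left(5 \right)} = -78 - 8 \left(\left(-1\right) 5\right) = -78 - -40 = -78 + 40 = -38$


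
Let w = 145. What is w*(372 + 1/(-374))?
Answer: 20173415/374 ≈ 53940.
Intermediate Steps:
w*(372 + 1/(-374)) = 145*(372 + 1/(-374)) = 145*(372 - 1/374) = 145*(139127/374) = 20173415/374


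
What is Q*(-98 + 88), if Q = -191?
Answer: 1910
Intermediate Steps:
Q*(-98 + 88) = -191*(-98 + 88) = -191*(-10) = 1910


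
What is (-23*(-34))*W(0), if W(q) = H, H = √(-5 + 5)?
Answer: 0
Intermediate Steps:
H = 0 (H = √0 = 0)
W(q) = 0
(-23*(-34))*W(0) = -23*(-34)*0 = 782*0 = 0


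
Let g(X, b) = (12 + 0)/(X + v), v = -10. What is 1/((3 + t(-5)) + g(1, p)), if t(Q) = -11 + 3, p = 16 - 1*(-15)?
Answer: -3/19 ≈ -0.15789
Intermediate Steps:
p = 31 (p = 16 + 15 = 31)
t(Q) = -8
g(X, b) = 12/(-10 + X) (g(X, b) = (12 + 0)/(X - 10) = 12/(-10 + X))
1/((3 + t(-5)) + g(1, p)) = 1/((3 - 8) + 12/(-10 + 1)) = 1/(-5 + 12/(-9)) = 1/(-5 + 12*(-1/9)) = 1/(-5 - 4/3) = 1/(-19/3) = -3/19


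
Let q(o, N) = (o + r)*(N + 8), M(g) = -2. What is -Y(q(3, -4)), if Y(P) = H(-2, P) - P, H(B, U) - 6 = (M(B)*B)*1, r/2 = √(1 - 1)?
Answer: 2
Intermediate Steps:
r = 0 (r = 2*√(1 - 1) = 2*√0 = 2*0 = 0)
H(B, U) = 6 - 2*B (H(B, U) = 6 - 2*B*1 = 6 - 2*B)
q(o, N) = o*(8 + N) (q(o, N) = (o + 0)*(N + 8) = o*(8 + N))
Y(P) = 10 - P (Y(P) = (6 - 2*(-2)) - P = (6 + 4) - P = 10 - P)
-Y(q(3, -4)) = -(10 - 3*(8 - 4)) = -(10 - 3*4) = -(10 - 1*12) = -(10 - 12) = -1*(-2) = 2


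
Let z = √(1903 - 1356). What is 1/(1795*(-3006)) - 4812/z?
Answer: -1/5395770 - 4812*√547/547 ≈ -205.75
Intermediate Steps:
z = √547 ≈ 23.388
1/(1795*(-3006)) - 4812/z = 1/(1795*(-3006)) - 4812*√547/547 = (1/1795)*(-1/3006) - 4812*√547/547 = -1/5395770 - 4812*√547/547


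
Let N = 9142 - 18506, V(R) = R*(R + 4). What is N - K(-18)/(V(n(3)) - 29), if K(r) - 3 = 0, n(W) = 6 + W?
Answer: -824035/88 ≈ -9364.0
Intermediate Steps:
K(r) = 3 (K(r) = 3 + 0 = 3)
V(R) = R*(4 + R)
N = -9364
N - K(-18)/(V(n(3)) - 29) = -9364 - 3/((6 + 3)*(4 + (6 + 3)) - 29) = -9364 - 3/(9*(4 + 9) - 29) = -9364 - 3/(9*13 - 29) = -9364 - 3/(117 - 29) = -9364 - 3/88 = -824035/88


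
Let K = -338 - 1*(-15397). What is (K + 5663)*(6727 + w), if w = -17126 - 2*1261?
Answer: -267748962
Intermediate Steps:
w = -19648 (w = -17126 - 1*2522 = -17126 - 2522 = -19648)
K = 15059 (K = -338 + 15397 = 15059)
(K + 5663)*(6727 + w) = (15059 + 5663)*(6727 - 19648) = 20722*(-12921) = -267748962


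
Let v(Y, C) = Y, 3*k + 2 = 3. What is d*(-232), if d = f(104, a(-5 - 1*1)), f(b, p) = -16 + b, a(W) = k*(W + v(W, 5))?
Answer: -20416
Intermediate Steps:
k = ⅓ (k = -⅔ + (⅓)*3 = -⅔ + 1 = ⅓ ≈ 0.33333)
a(W) = 2*W/3 (a(W) = (W + W)/3 = (2*W)/3 = 2*W/3)
d = 88 (d = -16 + 104 = 88)
d*(-232) = 88*(-232) = -20416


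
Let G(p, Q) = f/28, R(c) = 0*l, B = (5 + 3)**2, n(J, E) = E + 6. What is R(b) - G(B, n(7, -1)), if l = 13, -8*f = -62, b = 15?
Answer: -31/112 ≈ -0.27679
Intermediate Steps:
f = 31/4 (f = -1/8*(-62) = 31/4 ≈ 7.7500)
n(J, E) = 6 + E
B = 64 (B = 8**2 = 64)
R(c) = 0 (R(c) = 0*13 = 0)
G(p, Q) = 31/112 (G(p, Q) = (31/4)/28 = (31/4)*(1/28) = 31/112)
R(b) - G(B, n(7, -1)) = 0 - 1*31/112 = 0 - 31/112 = -31/112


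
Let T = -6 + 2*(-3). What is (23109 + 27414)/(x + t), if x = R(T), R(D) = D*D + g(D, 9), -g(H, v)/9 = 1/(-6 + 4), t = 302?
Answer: 101046/901 ≈ 112.15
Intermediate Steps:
g(H, v) = 9/2 (g(H, v) = -9/(-6 + 4) = -9/(-2) = -9*(-½) = 9/2)
T = -12 (T = -6 - 6 = -12)
R(D) = 9/2 + D² (R(D) = D*D + 9/2 = D² + 9/2 = 9/2 + D²)
x = 297/2 (x = 9/2 + (-12)² = 9/2 + 144 = 297/2 ≈ 148.50)
(23109 + 27414)/(x + t) = (23109 + 27414)/(297/2 + 302) = 50523/(901/2) = 50523*(2/901) = 101046/901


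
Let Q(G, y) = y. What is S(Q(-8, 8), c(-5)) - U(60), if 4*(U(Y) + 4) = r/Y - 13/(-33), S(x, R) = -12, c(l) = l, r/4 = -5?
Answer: -529/66 ≈ -8.0152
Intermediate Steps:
r = -20 (r = 4*(-5) = -20)
U(Y) = -515/132 - 5/Y (U(Y) = -4 + (-20/Y - 13/(-33))/4 = -4 + (-20/Y - 13*(-1/33))/4 = -4 + (-20/Y + 13/33)/4 = -4 + (13/33 - 20/Y)/4 = -4 + (13/132 - 5/Y) = -515/132 - 5/Y)
S(Q(-8, 8), c(-5)) - U(60) = -12 - (-515/132 - 5/60) = -12 - (-515/132 - 5*1/60) = -12 - (-515/132 - 1/12) = -12 - 1*(-263/66) = -12 + 263/66 = -529/66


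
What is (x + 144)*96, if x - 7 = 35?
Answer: 17856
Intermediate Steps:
x = 42 (x = 7 + 35 = 42)
(x + 144)*96 = (42 + 144)*96 = 186*96 = 17856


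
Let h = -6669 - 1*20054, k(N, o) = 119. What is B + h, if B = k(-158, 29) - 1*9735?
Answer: -36339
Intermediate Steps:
h = -26723 (h = -6669 - 20054 = -26723)
B = -9616 (B = 119 - 1*9735 = 119 - 9735 = -9616)
B + h = -9616 - 26723 = -36339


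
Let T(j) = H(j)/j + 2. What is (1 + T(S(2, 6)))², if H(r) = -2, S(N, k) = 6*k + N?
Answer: 3136/361 ≈ 8.6870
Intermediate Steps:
S(N, k) = N + 6*k
T(j) = 2 - 2/j (T(j) = -2/j + 2 = 2 - 2/j)
(1 + T(S(2, 6)))² = (1 + (2 - 2/(2 + 6*6)))² = (1 + (2 - 2/(2 + 36)))² = (1 + (2 - 2/38))² = (1 + (2 - 2*1/38))² = (1 + (2 - 1/19))² = (1 + 37/19)² = (56/19)² = 3136/361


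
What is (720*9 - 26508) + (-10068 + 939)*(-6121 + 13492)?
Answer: -67309887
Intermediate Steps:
(720*9 - 26508) + (-10068 + 939)*(-6121 + 13492) = (6480 - 26508) - 9129*7371 = -20028 - 67289859 = -67309887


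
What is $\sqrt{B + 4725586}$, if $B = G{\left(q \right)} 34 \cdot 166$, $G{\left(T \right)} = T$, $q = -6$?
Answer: $\sqrt{4691722} \approx 2166.0$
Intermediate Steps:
$B = -33864$ ($B = \left(-6\right) 34 \cdot 166 = \left(-204\right) 166 = -33864$)
$\sqrt{B + 4725586} = \sqrt{-33864 + 4725586} = \sqrt{4691722}$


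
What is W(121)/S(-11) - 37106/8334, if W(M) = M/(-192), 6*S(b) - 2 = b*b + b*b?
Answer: -145366031/32535936 ≈ -4.4679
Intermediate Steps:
S(b) = 1/3 + b**2/3 (S(b) = 1/3 + (b*b + b*b)/6 = 1/3 + (b**2 + b**2)/6 = 1/3 + (2*b**2)/6 = 1/3 + b**2/3)
W(M) = -M/192 (W(M) = M*(-1/192) = -M/192)
W(121)/S(-11) - 37106/8334 = (-1/192*121)/(1/3 + (1/3)*(-11)**2) - 37106/8334 = -121/(192*(1/3 + (1/3)*121)) - 37106*1/8334 = -121/(192*(1/3 + 121/3)) - 18553/4167 = -121/(192*122/3) - 18553/4167 = -121/192*3/122 - 18553/4167 = -121/7808 - 18553/4167 = -145366031/32535936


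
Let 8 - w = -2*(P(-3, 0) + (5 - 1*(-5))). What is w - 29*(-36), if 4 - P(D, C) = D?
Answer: 1086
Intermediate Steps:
P(D, C) = 4 - D
w = 42 (w = 8 - (-2)*((4 - 1*(-3)) + (5 - 1*(-5))) = 8 - (-2)*((4 + 3) + (5 + 5)) = 8 - (-2)*(7 + 10) = 8 - (-2)*17 = 8 - 1*(-34) = 8 + 34 = 42)
w - 29*(-36) = 42 - 29*(-36) = 42 + 1044 = 1086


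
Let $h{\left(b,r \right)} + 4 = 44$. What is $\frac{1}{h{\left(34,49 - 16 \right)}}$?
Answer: $\frac{1}{40} \approx 0.025$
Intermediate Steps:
$h{\left(b,r \right)} = 40$ ($h{\left(b,r \right)} = -4 + 44 = 40$)
$\frac{1}{h{\left(34,49 - 16 \right)}} = \frac{1}{40}$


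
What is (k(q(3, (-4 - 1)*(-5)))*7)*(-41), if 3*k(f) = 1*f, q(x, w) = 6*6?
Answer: -3444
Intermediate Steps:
q(x, w) = 36
k(f) = f/3 (k(f) = (1*f)/3 = f/3)
(k(q(3, (-4 - 1)*(-5)))*7)*(-41) = (((1/3)*36)*7)*(-41) = (12*7)*(-41) = 84*(-41) = -3444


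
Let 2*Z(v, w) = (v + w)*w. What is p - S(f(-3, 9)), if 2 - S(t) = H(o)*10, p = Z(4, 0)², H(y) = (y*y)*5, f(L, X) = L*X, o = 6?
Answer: 1798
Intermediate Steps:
Z(v, w) = w*(v + w)/2 (Z(v, w) = ((v + w)*w)/2 = (w*(v + w))/2 = w*(v + w)/2)
H(y) = 5*y² (H(y) = y²*5 = 5*y²)
p = 0 (p = ((½)*0*(4 + 0))² = ((½)*0*4)² = 0² = 0)
S(t) = -1798 (S(t) = 2 - 5*6²*10 = 2 - 5*36*10 = 2 - 180*10 = 2 - 1*1800 = 2 - 1800 = -1798)
p - S(f(-3, 9)) = 0 - 1*(-1798) = 0 + 1798 = 1798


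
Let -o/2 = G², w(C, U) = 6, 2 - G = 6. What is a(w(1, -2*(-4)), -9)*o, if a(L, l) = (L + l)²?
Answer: -288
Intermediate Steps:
G = -4 (G = 2 - 1*6 = 2 - 6 = -4)
o = -32 (o = -2*(-4)² = -2*16 = -32)
a(w(1, -2*(-4)), -9)*o = (6 - 9)²*(-32) = (-3)²*(-32) = 9*(-32) = -288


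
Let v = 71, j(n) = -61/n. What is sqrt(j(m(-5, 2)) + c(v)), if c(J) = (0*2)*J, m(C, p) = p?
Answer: I*sqrt(122)/2 ≈ 5.5227*I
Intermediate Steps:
c(J) = 0 (c(J) = 0*J = 0)
sqrt(j(m(-5, 2)) + c(v)) = sqrt(-61/2 + 0) = sqrt(-61/2) = I*sqrt(122)/2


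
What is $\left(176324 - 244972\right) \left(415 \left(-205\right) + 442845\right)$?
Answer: $-24560194960$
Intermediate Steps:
$\left(176324 - 244972\right) \left(415 \left(-205\right) + 442845\right) = - 68648 \left(-85075 + 442845\right) = \left(-68648\right) 357770 = -24560194960$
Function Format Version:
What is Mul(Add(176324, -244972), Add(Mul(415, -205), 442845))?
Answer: -24560194960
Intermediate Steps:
Mul(Add(176324, -244972), Add(Mul(415, -205), 442845)) = Mul(-68648, Add(-85075, 442845)) = Mul(-68648, 357770) = -24560194960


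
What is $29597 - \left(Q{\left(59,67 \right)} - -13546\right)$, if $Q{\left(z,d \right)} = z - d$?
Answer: $16059$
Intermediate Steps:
$29597 - \left(Q{\left(59,67 \right)} - -13546\right) = 29597 - \left(\left(59 - 67\right) - -13546\right) = 29597 - \left(\left(59 - 67\right) + 13546\right) = 29597 - \left(-8 + 13546\right) = 29597 - 13538 = 16059$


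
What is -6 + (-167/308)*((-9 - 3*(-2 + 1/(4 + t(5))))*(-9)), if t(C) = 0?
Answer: -29937/1232 ≈ -24.299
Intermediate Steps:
-6 + (-167/308)*((-9 - 3*(-2 + 1/(4 + t(5))))*(-9)) = -6 + (-167/308)*((-9 - 3*(-2 + 1/(4 + 0)))*(-9)) = -6 + (-167*1/308)*((-9 - 3*(-2 + 1/4))*(-9)) = -6 - 167*(-9 - 3*(-2 + ¼))*(-9)/308 = -6 - 167*(-9 - 3*(-7/4))*(-9)/308 = -6 - 167*(-9 + 21/4)*(-9)/308 = -6 - (-2505)*(-9)/1232 = -6 - 167/308*135/4 = -6 - 22545/1232 = -29937/1232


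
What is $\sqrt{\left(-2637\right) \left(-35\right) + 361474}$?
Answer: $\sqrt{453769} \approx 673.62$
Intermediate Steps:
$\sqrt{\left(-2637\right) \left(-35\right) + 361474} = \sqrt{92295 + 361474} = \sqrt{453769}$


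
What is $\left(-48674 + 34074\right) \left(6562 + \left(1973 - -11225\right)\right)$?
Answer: $-288496000$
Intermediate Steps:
$\left(-48674 + 34074\right) \left(6562 + \left(1973 - -11225\right)\right) = - 14600 \left(6562 + \left(1973 + 11225\right)\right) = - 14600 \left(6562 + 13198\right) = \left(-14600\right) 19760 = -288496000$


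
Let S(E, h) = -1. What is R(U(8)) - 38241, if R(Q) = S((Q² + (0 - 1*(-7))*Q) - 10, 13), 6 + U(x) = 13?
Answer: -38242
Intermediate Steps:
U(x) = 7 (U(x) = -6 + 13 = 7)
R(Q) = -1
R(U(8)) - 38241 = -1 - 38241 = -38242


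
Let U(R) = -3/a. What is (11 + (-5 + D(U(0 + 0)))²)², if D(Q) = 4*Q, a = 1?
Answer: 90000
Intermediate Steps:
U(R) = -3 (U(R) = -3/1 = -3*1 = -3)
(11 + (-5 + D(U(0 + 0)))²)² = (11 + (-5 + 4*(-3))²)² = (11 + (-5 - 12)²)² = (11 + (-17)²)² = (11 + 289)² = 300² = 90000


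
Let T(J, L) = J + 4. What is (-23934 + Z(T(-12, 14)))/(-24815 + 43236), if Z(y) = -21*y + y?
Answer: -23774/18421 ≈ -1.2906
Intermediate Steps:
T(J, L) = 4 + J
Z(y) = -20*y
(-23934 + Z(T(-12, 14)))/(-24815 + 43236) = (-23934 - 20*(4 - 12))/(-24815 + 43236) = (-23934 - 20*(-8))/18421 = (-23934 + 160)*(1/18421) = -23774*1/18421 = -23774/18421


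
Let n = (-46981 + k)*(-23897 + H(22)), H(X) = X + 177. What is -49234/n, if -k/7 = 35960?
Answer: -24617/3539308149 ≈ -6.9553e-6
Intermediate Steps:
k = -251720 (k = -7*35960 = -251720)
H(X) = 177 + X
n = 7078616298 (n = (-46981 - 251720)*(-23897 + (177 + 22)) = -298701*(-23897 + 199) = -298701*(-23698) = 7078616298)
-49234/n = -49234/7078616298 = -49234*1/7078616298 = -24617/3539308149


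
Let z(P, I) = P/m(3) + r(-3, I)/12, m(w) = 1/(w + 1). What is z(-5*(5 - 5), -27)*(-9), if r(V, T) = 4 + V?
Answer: -¾ ≈ -0.75000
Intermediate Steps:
m(w) = 1/(1 + w)
z(P, I) = 1/12 + 4*P (z(P, I) = P/(1/(1 + 3)) + (4 - 3)/12 = P/(1/4) + 1*(1/12) = P/(¼) + 1/12 = P*4 + 1/12 = 4*P + 1/12 = 1/12 + 4*P)
z(-5*(5 - 5), -27)*(-9) = (1/12 + 4*(-5*(5 - 5)))*(-9) = (1/12 + 4*(-5*0))*(-9) = (1/12 + 4*0)*(-9) = (1/12 + 0)*(-9) = (1/12)*(-9) = -¾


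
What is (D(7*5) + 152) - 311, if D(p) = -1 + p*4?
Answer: -20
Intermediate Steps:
D(p) = -1 + 4*p
(D(7*5) + 152) - 311 = ((-1 + 4*(7*5)) + 152) - 311 = ((-1 + 4*35) + 152) - 311 = ((-1 + 140) + 152) - 311 = (139 + 152) - 311 = 291 - 311 = -20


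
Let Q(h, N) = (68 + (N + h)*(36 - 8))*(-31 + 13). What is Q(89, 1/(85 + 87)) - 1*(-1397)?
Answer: -1921495/43 ≈ -44686.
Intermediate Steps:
Q(h, N) = -1224 - 504*N - 504*h (Q(h, N) = (68 + (N + h)*28)*(-18) = (68 + (28*N + 28*h))*(-18) = (68 + 28*N + 28*h)*(-18) = -1224 - 504*N - 504*h)
Q(89, 1/(85 + 87)) - 1*(-1397) = (-1224 - 504/(85 + 87) - 504*89) - 1*(-1397) = (-1224 - 504/172 - 44856) + 1397 = (-1224 - 504*1/172 - 44856) + 1397 = (-1224 - 126/43 - 44856) + 1397 = -1981566/43 + 1397 = -1921495/43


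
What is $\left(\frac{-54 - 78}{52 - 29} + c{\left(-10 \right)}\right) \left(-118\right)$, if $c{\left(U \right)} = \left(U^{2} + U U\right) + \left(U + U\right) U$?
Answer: $- \frac{1070024}{23} \approx -46523.0$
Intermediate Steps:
$c{\left(U \right)} = 4 U^{2}$ ($c{\left(U \right)} = \left(U^{2} + U^{2}\right) + 2 U U = 2 U^{2} + 2 U^{2} = 4 U^{2}$)
$\left(\frac{-54 - 78}{52 - 29} + c{\left(-10 \right)}\right) \left(-118\right) = \left(\frac{-54 - 78}{52 - 29} + 4 \left(-10\right)^{2}\right) \left(-118\right) = \left(- \frac{132}{23} + 4 \cdot 100\right) \left(-118\right) = \left(\left(-132\right) \frac{1}{23} + 400\right) \left(-118\right) = \left(- \frac{132}{23} + 400\right) \left(-118\right) = \frac{9068}{23} \left(-118\right) = - \frac{1070024}{23}$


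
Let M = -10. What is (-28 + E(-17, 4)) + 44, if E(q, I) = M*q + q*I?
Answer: 118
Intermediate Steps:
E(q, I) = -10*q + I*q (E(q, I) = -10*q + q*I = -10*q + I*q)
(-28 + E(-17, 4)) + 44 = (-28 - 17*(-10 + 4)) + 44 = (-28 - 17*(-6)) + 44 = (-28 + 102) + 44 = 74 + 44 = 118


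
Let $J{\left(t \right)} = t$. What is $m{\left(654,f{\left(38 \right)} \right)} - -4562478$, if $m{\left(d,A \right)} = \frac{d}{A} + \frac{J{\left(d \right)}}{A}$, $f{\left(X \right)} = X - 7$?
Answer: $\frac{141438126}{31} \approx 4.5625 \cdot 10^{6}$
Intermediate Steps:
$f{\left(X \right)} = -7 + X$
$m{\left(d,A \right)} = \frac{2 d}{A}$ ($m{\left(d,A \right)} = \frac{d}{A} + \frac{d}{A} = \frac{2 d}{A}$)
$m{\left(654,f{\left(38 \right)} \right)} - -4562478 = 2 \cdot 654 \frac{1}{-7 + 38} - -4562478 = 2 \cdot 654 \cdot \frac{1}{31} + 4562478 = \frac{1308}{31} + 4562478 = \frac{141438126}{31}$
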